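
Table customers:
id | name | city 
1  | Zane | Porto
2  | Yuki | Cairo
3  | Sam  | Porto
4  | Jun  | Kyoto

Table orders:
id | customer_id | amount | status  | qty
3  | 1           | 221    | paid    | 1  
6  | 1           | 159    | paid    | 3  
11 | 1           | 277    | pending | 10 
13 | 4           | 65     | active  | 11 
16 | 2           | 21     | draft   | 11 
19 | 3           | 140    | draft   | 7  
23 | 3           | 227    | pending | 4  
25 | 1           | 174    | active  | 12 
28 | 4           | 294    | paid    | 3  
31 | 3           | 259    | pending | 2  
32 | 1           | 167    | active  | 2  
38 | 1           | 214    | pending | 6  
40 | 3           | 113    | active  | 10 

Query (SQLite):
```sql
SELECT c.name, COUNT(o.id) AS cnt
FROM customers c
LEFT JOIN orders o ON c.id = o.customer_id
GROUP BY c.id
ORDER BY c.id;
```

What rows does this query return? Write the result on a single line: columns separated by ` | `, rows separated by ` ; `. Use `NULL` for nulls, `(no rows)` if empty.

Zane | 6 ; Yuki | 1 ; Sam | 4 ; Jun | 2

LEFT JOIN keeps every customers row; unmatched ones get NULL for orders columns.
Group by customers.id and compute COUNT(o.id). COUNT(col) of an all-NULL group is 0.
  1: ids {3, 6, 11, 25, 32, 38} → COUNT(o.id)=6
  2: ids {16} → COUNT(o.id)=1
  3: ids {19, 23, 31, 40} → COUNT(o.id)=4
  4: ids {13, 28} → COUNT(o.id)=2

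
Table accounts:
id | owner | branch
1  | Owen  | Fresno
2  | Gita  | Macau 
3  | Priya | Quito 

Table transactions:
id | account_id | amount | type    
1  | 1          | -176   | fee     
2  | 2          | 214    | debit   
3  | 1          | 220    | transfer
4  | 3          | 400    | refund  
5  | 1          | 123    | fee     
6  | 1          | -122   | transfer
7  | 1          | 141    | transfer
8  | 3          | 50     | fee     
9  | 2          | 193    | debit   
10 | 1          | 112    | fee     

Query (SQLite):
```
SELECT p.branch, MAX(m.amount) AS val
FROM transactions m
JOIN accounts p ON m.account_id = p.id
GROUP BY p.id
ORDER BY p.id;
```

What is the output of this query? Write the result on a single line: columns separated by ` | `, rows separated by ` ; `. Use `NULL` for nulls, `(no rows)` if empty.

Fresno | 220 ; Macau | 214 ; Quito | 400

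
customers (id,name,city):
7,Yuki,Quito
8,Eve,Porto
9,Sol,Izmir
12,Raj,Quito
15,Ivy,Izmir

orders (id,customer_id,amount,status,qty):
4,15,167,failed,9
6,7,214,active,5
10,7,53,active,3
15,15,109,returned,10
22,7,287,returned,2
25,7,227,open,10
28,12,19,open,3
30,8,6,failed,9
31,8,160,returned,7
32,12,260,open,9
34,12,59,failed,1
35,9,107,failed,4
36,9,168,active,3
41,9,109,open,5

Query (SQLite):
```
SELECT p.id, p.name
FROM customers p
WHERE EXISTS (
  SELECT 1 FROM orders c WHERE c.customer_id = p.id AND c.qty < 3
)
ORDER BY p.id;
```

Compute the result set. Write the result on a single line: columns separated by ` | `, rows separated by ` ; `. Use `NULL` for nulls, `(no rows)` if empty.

For each customers row, check whether any orders with matching customer_id has qty < 3.
Keep rows where that is true.

7 | Yuki ; 12 | Raj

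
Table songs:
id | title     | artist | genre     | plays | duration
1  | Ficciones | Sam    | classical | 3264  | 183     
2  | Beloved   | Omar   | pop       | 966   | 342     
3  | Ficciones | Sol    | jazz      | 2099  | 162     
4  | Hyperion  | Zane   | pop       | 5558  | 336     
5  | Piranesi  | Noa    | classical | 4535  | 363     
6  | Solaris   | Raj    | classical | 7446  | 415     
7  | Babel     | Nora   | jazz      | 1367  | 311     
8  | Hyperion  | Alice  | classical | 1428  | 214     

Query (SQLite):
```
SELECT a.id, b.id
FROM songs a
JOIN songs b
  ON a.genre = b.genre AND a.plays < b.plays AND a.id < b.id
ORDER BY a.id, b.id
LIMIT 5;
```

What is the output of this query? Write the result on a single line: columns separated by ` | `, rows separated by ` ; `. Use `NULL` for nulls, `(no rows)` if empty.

1 | 5 ; 1 | 6 ; 2 | 4 ; 5 | 6

Pairs (a,b) with same genre, a.plays < b.plays, a.id < b.id.
genre groups: classical:{1,5,6,8} jazz:{3,7} pop:{2,4}
Ordered by (a.id, b.id); first 5.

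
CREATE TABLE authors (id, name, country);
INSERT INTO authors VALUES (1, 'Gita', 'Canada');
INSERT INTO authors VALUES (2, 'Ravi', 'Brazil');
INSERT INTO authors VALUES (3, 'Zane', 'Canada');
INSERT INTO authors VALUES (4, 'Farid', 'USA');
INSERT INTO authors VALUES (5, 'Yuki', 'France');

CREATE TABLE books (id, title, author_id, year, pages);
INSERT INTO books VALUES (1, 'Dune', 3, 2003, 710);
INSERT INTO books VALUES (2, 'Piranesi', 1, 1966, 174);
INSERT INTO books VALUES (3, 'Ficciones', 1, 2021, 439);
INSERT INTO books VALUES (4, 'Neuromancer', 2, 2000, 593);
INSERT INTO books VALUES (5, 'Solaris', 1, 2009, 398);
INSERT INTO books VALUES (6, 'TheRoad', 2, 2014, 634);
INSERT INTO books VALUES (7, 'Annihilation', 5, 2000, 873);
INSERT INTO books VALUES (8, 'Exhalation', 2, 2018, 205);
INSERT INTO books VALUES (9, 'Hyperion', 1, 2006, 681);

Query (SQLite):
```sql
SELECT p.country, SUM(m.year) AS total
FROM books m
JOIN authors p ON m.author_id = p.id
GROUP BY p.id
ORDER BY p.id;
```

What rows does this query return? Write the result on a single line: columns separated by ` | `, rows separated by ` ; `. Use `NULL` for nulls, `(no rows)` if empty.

Canada | 8002 ; Brazil | 6032 ; Canada | 2003 ; France | 2000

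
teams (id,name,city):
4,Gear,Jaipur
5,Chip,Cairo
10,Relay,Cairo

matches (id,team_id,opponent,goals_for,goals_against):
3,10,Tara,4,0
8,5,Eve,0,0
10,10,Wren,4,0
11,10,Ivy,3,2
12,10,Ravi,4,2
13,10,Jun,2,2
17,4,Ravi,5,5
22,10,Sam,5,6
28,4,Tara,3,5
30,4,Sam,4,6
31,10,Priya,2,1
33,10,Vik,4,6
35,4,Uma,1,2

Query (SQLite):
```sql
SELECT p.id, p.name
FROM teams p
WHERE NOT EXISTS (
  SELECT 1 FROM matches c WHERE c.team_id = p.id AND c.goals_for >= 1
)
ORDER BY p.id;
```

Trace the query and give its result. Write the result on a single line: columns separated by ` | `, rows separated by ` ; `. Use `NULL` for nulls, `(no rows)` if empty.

For each teams row, check whether any matches with matching team_id has goals_for >= 1.
Keep rows where that is false.

5 | Chip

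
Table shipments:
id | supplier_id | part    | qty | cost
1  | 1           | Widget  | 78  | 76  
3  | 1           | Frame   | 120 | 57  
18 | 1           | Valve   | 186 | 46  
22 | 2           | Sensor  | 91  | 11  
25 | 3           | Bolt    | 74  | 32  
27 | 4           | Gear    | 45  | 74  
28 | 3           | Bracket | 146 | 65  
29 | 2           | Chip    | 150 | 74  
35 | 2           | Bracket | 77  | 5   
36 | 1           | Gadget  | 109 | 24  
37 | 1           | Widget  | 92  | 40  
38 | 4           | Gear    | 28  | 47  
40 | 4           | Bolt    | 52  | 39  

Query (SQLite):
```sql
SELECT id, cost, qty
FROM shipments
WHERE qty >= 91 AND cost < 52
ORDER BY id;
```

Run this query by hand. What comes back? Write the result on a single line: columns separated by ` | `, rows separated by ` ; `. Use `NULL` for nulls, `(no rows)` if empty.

18 | 46 | 186 ; 22 | 11 | 91 ; 36 | 24 | 109 ; 37 | 40 | 92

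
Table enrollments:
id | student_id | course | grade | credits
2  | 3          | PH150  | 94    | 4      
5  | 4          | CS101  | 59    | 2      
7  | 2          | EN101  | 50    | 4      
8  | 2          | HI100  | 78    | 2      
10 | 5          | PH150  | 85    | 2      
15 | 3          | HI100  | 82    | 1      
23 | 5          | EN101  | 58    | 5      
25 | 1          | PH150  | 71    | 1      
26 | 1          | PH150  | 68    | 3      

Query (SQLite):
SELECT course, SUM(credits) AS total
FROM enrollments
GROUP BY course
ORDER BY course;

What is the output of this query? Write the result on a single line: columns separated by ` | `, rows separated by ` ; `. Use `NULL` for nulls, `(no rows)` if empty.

CS101 | 2 ; EN101 | 9 ; HI100 | 3 ; PH150 | 10

Partition enrollments by course; compute SUM(credits) within each group.
  CS101: ids {5} → SUM(credits)=2
  EN101: ids {7, 23} → SUM(credits)=9
  HI100: ids {8, 15} → SUM(credits)=3
  PH150: ids {2, 10, 25, 26} → SUM(credits)=10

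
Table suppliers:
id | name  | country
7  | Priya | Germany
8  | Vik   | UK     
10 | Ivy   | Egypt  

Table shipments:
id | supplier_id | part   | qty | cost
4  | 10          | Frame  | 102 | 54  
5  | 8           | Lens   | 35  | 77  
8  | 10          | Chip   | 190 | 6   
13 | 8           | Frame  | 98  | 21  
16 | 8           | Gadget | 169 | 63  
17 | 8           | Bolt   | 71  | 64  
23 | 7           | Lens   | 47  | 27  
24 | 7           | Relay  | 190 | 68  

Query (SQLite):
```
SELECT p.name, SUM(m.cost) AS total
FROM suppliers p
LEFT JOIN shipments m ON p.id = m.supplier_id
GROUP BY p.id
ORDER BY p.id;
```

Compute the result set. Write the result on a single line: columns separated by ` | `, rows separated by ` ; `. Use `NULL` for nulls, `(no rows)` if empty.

Priya | 95 ; Vik | 225 ; Ivy | 60

LEFT JOIN keeps every suppliers row; unmatched ones get NULL for shipments columns.
Group by suppliers.id and compute SUM(m.cost). SUM over an all-NULL group is NULL.
  7: ids {23, 24} → SUM(m.cost)=95
  8: ids {5, 13, 16, 17} → SUM(m.cost)=225
  10: ids {4, 8} → SUM(m.cost)=60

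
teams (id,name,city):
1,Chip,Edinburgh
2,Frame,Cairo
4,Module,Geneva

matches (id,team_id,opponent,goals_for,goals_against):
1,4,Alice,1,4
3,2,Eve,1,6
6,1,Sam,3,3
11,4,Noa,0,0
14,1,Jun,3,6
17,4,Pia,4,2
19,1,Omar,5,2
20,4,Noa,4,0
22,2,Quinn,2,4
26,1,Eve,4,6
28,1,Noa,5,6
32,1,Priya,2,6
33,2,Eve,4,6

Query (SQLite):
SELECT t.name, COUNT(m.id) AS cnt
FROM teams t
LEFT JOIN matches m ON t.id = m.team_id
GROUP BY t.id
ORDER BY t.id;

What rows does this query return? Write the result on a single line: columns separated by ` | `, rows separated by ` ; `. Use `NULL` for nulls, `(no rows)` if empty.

Chip | 6 ; Frame | 3 ; Module | 4

LEFT JOIN keeps every teams row; unmatched ones get NULL for matches columns.
Group by teams.id and compute COUNT(m.id). COUNT(col) of an all-NULL group is 0.
  1: ids {6, 14, 19, 26, 28, 32} → COUNT(m.id)=6
  2: ids {3, 22, 33} → COUNT(m.id)=3
  4: ids {1, 11, 17, 20} → COUNT(m.id)=4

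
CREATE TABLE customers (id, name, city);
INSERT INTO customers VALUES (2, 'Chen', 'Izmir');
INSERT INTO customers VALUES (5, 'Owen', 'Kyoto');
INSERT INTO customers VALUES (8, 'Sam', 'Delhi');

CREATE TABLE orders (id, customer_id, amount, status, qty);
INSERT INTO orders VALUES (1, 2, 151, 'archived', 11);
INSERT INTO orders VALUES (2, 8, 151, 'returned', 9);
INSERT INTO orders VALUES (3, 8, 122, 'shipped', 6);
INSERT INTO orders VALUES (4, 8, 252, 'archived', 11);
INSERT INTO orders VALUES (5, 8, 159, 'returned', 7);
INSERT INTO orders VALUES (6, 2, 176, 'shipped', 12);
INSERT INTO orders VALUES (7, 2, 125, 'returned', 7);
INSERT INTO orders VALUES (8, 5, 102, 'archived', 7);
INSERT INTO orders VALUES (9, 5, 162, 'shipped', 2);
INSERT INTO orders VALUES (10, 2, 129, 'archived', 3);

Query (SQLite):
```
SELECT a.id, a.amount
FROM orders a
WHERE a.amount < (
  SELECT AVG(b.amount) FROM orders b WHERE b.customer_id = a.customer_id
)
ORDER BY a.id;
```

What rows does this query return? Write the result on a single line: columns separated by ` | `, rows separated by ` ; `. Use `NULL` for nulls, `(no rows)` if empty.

2 | 151 ; 3 | 122 ; 5 | 159 ; 7 | 125 ; 8 | 102 ; 10 | 129

For each orders row a, compute AVG(amount) over rows sharing a.customer_id.
Keep row a if a.amount < that per-group AVG.
  customer_id=2: AVG(amount) = 145.25
  customer_id=5: AVG(amount) = 132.0
  customer_id=8: AVG(amount) = 171.0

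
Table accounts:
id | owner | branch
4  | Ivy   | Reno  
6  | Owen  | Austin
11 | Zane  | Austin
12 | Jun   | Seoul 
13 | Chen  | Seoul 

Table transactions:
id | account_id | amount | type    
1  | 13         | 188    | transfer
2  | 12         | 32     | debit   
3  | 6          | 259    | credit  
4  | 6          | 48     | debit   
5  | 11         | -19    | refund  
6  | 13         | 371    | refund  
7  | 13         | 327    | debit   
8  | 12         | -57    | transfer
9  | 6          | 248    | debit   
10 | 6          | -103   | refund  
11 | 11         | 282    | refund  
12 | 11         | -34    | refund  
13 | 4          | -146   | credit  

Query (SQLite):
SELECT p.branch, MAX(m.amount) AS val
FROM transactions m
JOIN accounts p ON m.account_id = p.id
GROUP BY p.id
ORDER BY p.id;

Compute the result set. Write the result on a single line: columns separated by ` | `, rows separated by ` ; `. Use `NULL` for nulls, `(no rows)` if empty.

Reno | -146 ; Austin | 259 ; Austin | 282 ; Seoul | 32 ; Seoul | 371

Join each transactions row to its accounts via account_id.
Group joined rows by accounts.id; compute MAX(m.amount) per group.
  4: ids {13} → MAX(m.amount)=-146
  6: ids {3, 4, 9, 10} → MAX(m.amount)=259
  11: ids {5, 11, 12} → MAX(m.amount)=282
  12: ids {2, 8} → MAX(m.amount)=32
  13: ids {1, 6, 7} → MAX(m.amount)=371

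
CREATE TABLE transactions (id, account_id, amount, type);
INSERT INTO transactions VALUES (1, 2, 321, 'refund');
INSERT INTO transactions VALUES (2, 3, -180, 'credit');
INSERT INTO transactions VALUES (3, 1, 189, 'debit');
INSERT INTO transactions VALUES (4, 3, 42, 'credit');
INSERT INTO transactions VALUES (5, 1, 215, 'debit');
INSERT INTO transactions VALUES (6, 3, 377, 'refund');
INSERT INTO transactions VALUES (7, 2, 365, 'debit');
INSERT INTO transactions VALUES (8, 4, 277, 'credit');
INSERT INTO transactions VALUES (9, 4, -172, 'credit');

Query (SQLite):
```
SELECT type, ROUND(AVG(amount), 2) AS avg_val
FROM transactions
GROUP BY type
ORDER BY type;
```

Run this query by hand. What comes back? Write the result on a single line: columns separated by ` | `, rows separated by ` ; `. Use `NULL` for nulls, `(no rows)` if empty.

credit | -8.25 ; debit | 256.33 ; refund | 349

Partition transactions by type; compute ROUND(AVG(amount), 2) within each group.
  credit: ids {2, 4, 8, 9} → ROUND(AVG(amount), 2)=-8.25
  debit: ids {3, 5, 7} → ROUND(AVG(amount), 2)=256.33
  refund: ids {1, 6} → ROUND(AVG(amount), 2)=349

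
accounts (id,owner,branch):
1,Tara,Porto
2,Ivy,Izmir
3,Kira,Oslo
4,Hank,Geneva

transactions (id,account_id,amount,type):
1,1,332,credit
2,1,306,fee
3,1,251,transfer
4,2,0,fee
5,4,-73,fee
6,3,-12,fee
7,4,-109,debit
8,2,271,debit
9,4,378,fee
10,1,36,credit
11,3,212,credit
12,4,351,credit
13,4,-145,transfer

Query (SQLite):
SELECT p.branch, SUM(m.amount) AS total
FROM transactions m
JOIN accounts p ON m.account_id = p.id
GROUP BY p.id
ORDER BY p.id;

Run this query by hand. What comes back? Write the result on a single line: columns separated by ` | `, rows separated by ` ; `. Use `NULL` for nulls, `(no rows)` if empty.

Join each transactions row to its accounts via account_id.
Group joined rows by accounts.id; compute SUM(m.amount) per group.
  1: ids {1, 2, 3, 10} → SUM(m.amount)=925
  2: ids {4, 8} → SUM(m.amount)=271
  3: ids {6, 11} → SUM(m.amount)=200
  4: ids {5, 7, 9, 12, 13} → SUM(m.amount)=402

Porto | 925 ; Izmir | 271 ; Oslo | 200 ; Geneva | 402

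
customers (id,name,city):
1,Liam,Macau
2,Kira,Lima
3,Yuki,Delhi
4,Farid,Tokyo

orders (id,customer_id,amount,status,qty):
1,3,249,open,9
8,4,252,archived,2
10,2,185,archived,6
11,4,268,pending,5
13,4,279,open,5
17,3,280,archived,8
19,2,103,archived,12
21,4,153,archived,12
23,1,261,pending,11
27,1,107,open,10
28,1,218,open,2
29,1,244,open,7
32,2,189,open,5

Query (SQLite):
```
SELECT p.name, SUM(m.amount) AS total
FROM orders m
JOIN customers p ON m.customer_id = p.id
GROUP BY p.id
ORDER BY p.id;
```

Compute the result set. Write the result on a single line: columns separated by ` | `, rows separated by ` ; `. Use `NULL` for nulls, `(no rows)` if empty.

Liam | 830 ; Kira | 477 ; Yuki | 529 ; Farid | 952

Join each orders row to its customers via customer_id.
Group joined rows by customers.id; compute SUM(m.amount) per group.
  1: ids {23, 27, 28, 29} → SUM(m.amount)=830
  2: ids {10, 19, 32} → SUM(m.amount)=477
  3: ids {1, 17} → SUM(m.amount)=529
  4: ids {8, 11, 13, 21} → SUM(m.amount)=952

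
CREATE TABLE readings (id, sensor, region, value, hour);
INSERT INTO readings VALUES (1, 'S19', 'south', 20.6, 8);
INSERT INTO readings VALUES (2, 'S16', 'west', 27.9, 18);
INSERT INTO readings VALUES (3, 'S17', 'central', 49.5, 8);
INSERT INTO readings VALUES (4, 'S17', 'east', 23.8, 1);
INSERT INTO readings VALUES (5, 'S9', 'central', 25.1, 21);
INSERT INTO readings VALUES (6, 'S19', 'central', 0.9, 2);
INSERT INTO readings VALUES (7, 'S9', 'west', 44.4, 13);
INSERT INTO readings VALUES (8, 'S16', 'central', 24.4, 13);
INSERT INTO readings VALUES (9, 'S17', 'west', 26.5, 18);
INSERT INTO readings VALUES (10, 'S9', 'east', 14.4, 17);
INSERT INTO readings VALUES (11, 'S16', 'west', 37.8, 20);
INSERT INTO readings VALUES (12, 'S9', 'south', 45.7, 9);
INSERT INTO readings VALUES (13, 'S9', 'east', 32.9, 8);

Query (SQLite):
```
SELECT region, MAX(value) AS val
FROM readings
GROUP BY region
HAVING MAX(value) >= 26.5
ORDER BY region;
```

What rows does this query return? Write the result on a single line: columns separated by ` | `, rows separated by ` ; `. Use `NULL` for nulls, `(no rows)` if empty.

central | 49.5 ; east | 32.9 ; south | 45.7 ; west | 44.4

Partition readings by region; compute MAX(value) within each group.
HAVING: keep groups where MAX(value) >= 26.5.
  central: ids {3, 5, 6, 8} → MAX(value)=49.5
  east: ids {4, 10, 13} → MAX(value)=32.9
  south: ids {1, 12} → MAX(value)=45.7
  west: ids {2, 7, 9, 11} → MAX(value)=44.4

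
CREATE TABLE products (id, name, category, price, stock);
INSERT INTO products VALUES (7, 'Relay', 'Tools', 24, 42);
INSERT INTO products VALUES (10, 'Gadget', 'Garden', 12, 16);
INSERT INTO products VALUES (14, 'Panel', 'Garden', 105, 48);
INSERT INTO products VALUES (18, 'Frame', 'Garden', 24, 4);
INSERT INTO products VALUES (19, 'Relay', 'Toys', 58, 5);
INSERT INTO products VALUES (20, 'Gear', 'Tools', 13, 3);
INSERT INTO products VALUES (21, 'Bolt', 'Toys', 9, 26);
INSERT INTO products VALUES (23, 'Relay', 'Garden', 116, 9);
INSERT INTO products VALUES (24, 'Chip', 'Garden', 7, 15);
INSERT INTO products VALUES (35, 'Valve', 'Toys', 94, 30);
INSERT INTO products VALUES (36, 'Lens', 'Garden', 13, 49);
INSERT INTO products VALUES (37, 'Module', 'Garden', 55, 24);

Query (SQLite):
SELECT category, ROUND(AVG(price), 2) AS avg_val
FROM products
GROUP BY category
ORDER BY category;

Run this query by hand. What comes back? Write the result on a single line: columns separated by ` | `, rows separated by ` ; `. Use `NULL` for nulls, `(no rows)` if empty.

Garden | 47.43 ; Tools | 18.5 ; Toys | 53.67

Partition products by category; compute ROUND(AVG(price), 2) within each group.
  Garden: ids {10, 14, 18, 23, 24, 36, 37} → ROUND(AVG(price), 2)=47.43
  Tools: ids {7, 20} → ROUND(AVG(price), 2)=18.5
  Toys: ids {19, 21, 35} → ROUND(AVG(price), 2)=53.67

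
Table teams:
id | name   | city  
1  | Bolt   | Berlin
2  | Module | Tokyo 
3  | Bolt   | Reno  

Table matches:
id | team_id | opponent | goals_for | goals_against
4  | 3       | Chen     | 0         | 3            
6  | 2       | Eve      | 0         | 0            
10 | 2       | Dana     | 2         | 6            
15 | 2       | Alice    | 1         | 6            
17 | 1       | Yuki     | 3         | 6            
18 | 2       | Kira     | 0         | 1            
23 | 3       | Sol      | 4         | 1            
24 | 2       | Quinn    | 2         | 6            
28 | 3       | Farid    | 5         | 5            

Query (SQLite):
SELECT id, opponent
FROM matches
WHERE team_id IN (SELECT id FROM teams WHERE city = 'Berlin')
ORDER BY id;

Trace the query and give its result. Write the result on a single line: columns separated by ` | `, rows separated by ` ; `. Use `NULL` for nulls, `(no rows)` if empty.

Inner query: teams.id where city = 'Berlin'.
Outer: keep matches rows whose team_id is in that set.
Inner query → {1}

17 | Yuki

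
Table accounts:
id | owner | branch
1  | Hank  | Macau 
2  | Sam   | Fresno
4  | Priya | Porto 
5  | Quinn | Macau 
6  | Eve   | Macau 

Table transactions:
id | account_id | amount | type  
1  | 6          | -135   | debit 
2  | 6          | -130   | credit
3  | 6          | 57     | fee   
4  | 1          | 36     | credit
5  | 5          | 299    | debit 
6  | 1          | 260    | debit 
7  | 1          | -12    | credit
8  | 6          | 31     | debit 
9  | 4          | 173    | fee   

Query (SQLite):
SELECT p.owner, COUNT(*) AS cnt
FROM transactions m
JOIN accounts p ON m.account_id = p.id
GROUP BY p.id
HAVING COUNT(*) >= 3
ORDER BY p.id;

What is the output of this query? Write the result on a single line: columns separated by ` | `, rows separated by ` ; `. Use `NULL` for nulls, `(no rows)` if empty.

Join each transactions row to its accounts via account_id.
Group joined rows by accounts.id; compute COUNT(*) per group.
HAVING: keep groups with count ≥ 3.
  1: ids {4, 6, 7} → COUNT(*)=3
  4: ids {9} → COUNT(*)=1
  5: ids {5} → COUNT(*)=1
  6: ids {1, 2, 3, 8} → COUNT(*)=4

Hank | 3 ; Eve | 4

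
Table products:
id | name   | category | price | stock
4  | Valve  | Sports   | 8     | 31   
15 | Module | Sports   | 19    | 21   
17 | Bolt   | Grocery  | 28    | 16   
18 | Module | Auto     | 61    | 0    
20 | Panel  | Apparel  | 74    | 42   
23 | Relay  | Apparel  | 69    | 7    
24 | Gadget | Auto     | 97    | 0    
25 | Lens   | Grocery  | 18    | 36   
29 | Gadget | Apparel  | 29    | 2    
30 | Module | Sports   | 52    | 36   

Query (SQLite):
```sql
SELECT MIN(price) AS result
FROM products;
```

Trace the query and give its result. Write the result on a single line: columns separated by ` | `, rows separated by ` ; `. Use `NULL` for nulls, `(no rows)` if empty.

All price values: [8, 19, 28, 61, 74, 69, 97, 18, 29, 52].
MIN of non-NULL values = 8.

8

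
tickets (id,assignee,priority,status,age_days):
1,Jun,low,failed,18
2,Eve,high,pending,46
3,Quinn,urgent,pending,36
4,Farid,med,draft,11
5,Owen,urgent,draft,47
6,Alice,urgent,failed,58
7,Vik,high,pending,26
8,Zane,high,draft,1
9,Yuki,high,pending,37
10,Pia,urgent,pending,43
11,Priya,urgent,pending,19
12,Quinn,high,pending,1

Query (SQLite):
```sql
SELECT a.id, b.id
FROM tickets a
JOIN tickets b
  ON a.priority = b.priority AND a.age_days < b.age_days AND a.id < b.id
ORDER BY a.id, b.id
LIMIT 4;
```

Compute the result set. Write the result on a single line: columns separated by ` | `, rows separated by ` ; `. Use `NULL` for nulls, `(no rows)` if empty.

Pairs (a,b) with same priority, a.age_days < b.age_days, a.id < b.id.
priority groups: high:{2,7,8,9,12} low:{1} med:{4} urgent:{3,5,6,10,11}
Ordered by (a.id, b.id); first 4.

3 | 5 ; 3 | 6 ; 3 | 10 ; 5 | 6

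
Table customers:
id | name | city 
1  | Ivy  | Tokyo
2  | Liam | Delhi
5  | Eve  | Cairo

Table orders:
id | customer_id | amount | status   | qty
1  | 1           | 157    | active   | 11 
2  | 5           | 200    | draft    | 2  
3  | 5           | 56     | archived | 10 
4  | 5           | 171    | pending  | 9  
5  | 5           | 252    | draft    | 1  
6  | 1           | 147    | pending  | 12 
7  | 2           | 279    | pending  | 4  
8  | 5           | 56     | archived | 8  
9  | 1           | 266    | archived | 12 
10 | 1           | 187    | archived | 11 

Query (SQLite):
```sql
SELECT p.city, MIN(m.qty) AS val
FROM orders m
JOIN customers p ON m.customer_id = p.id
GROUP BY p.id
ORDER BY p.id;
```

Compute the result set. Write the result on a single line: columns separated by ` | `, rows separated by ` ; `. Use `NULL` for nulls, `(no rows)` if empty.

Join each orders row to its customers via customer_id.
Group joined rows by customers.id; compute MIN(m.qty) per group.
  1: ids {1, 6, 9, 10} → MIN(m.qty)=11
  2: ids {7} → MIN(m.qty)=4
  5: ids {2, 3, 4, 5, 8} → MIN(m.qty)=1

Tokyo | 11 ; Delhi | 4 ; Cairo | 1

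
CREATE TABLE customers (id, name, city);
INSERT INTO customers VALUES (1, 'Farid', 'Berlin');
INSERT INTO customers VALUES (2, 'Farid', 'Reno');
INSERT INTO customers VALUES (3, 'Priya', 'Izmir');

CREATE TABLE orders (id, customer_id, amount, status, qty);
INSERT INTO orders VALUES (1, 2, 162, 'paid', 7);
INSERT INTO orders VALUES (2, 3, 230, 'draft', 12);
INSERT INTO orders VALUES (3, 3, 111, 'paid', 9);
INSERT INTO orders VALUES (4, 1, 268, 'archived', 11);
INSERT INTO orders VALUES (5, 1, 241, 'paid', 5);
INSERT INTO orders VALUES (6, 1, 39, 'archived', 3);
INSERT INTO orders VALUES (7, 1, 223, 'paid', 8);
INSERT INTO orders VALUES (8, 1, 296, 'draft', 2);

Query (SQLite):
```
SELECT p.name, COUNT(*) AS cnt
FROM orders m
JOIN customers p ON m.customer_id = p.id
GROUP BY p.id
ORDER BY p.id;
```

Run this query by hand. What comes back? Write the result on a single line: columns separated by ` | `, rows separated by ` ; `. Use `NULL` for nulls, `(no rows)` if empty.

Join each orders row to its customers via customer_id.
Group joined rows by customers.id; compute COUNT(*) per group.
  1: ids {4, 5, 6, 7, 8} → COUNT(*)=5
  2: ids {1} → COUNT(*)=1
  3: ids {2, 3} → COUNT(*)=2

Farid | 5 ; Farid | 1 ; Priya | 2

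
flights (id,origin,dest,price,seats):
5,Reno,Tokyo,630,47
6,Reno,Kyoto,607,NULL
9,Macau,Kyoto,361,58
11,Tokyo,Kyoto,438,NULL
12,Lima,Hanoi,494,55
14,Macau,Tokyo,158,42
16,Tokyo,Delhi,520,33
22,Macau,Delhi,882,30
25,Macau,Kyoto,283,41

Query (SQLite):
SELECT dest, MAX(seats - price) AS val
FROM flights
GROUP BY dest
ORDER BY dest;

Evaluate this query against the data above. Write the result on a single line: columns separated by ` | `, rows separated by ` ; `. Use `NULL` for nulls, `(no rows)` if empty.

Delhi | -487 ; Hanoi | -439 ; Kyoto | -242 ; Tokyo | -116

For each row compute seats - price.
Group by dest; take MAX of the expression per group.
  Delhi: ids {16, 22} → MAX(seats - price)=-487
  Hanoi: ids {12} → MAX(seats - price)=-439
  Kyoto: ids {6, 9, 11, 25} → MAX(seats - price)=-242
  Tokyo: ids {5, 14} → MAX(seats - price)=-116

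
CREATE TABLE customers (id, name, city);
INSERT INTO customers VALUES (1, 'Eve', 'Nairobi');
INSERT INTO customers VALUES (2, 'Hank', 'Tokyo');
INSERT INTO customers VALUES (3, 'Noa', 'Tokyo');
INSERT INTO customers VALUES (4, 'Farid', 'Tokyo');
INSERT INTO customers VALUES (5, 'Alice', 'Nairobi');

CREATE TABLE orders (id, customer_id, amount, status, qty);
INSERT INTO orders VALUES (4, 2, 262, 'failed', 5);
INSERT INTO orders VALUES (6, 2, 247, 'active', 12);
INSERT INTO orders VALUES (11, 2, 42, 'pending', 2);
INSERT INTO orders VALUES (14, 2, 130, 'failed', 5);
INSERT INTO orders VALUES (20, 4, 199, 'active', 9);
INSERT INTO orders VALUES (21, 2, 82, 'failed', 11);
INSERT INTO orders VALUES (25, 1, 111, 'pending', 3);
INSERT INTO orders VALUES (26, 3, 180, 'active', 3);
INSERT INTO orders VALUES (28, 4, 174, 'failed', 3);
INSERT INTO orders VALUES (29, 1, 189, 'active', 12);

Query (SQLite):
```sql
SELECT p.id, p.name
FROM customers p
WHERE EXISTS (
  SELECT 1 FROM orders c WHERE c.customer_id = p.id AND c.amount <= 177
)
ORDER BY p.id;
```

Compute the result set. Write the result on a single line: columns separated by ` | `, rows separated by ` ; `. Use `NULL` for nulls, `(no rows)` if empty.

1 | Eve ; 2 | Hank ; 4 | Farid

For each customers row, check whether any orders with matching customer_id has amount <= 177.
Keep rows where that is true.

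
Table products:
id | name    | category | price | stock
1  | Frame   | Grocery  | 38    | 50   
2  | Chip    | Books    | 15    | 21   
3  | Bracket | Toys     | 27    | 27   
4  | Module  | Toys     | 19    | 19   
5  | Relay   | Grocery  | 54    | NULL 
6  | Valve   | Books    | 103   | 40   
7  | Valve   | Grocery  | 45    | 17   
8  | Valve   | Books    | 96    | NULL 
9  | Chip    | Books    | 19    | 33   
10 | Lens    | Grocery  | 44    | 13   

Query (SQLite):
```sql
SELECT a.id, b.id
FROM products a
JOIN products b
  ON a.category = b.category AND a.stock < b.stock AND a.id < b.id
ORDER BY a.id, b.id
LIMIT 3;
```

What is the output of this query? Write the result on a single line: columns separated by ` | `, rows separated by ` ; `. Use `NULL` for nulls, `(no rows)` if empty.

Pairs (a,b) with same category, a.stock < b.stock, a.id < b.id.
category groups: Books:{2,6,8,9} Grocery:{1,5,7,10} Toys:{3,4}
Ordered by (a.id, b.id); first 3.

2 | 6 ; 2 | 9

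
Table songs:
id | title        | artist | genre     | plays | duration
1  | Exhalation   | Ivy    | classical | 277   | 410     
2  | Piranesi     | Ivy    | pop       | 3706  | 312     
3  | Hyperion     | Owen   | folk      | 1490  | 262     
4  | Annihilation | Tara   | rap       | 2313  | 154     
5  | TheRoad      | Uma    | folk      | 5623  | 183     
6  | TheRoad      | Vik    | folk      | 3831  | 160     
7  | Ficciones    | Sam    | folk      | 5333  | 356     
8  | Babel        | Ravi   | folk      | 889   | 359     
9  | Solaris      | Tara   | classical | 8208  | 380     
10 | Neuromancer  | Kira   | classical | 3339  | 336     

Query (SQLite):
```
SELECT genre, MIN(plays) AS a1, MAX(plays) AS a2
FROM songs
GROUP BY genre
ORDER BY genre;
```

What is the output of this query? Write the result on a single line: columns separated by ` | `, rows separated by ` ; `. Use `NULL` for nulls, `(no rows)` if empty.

classical | 277 | 8208 ; folk | 889 | 5623 ; pop | 3706 | 3706 ; rap | 2313 | 2313

Group songs by genre.
Per group compute: MIN(plays), MAX(plays).
  classical: ids {1, 9, 10} → MIN(plays)=277, MAX(plays)=8208
  folk: ids {3, 5, 6, 7, 8} → MIN(plays)=889, MAX(plays)=5623
  pop: ids {2} → MIN(plays)=3706, MAX(plays)=3706
  rap: ids {4} → MIN(plays)=2313, MAX(plays)=2313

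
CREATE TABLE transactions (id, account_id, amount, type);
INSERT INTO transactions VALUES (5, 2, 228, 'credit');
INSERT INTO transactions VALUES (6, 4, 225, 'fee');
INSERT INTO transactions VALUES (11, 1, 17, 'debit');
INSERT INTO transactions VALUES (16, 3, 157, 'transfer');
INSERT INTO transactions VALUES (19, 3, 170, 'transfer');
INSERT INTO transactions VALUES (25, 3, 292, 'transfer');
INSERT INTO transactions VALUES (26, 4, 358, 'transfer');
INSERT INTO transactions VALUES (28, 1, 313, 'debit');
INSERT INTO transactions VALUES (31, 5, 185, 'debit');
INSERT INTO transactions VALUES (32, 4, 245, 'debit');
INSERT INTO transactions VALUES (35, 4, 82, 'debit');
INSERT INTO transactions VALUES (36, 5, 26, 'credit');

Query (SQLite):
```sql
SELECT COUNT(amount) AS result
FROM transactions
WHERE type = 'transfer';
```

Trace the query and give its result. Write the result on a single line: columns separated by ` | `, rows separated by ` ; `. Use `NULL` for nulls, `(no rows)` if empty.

4

Rows where type='transfer' → amount values: [157, 170, 292, 358].
COUNT(amount) counts non-NULL values → 4.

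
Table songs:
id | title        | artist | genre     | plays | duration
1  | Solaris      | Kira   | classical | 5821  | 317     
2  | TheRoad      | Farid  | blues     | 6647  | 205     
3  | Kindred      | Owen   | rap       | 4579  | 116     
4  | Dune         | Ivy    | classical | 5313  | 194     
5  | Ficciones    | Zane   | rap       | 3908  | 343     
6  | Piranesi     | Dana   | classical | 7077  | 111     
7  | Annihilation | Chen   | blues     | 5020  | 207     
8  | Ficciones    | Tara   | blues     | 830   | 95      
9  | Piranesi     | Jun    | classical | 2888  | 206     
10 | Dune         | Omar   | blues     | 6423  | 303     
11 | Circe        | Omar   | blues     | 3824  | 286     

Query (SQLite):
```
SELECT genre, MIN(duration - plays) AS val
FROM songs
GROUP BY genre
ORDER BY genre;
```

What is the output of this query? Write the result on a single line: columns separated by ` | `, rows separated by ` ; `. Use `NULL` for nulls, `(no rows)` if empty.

blues | -6442 ; classical | -6966 ; rap | -4463

For each row compute duration - plays.
Group by genre; take MIN of the expression per group.
  blues: ids {2, 7, 8, 10, 11} → MIN(duration - plays)=-6442
  classical: ids {1, 4, 6, 9} → MIN(duration - plays)=-6966
  rap: ids {3, 5} → MIN(duration - plays)=-4463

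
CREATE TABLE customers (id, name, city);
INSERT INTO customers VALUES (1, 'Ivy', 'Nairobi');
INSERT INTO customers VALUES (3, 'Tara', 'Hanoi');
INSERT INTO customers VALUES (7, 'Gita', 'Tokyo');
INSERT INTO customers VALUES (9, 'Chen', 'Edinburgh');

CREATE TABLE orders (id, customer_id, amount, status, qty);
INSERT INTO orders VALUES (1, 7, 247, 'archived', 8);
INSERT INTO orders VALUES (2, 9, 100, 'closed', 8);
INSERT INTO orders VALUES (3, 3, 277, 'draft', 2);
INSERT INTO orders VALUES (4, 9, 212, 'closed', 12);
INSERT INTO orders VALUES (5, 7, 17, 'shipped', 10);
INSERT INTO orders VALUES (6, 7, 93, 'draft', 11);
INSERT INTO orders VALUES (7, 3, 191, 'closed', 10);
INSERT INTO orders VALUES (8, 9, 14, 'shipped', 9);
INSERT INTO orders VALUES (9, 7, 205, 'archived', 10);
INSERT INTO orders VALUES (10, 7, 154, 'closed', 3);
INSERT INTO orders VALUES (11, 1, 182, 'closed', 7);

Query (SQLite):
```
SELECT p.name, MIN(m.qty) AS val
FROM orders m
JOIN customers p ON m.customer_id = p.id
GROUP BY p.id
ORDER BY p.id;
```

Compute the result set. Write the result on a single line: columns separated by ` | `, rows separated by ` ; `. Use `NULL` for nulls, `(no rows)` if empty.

Join each orders row to its customers via customer_id.
Group joined rows by customers.id; compute MIN(m.qty) per group.
  1: ids {11} → MIN(m.qty)=7
  3: ids {3, 7} → MIN(m.qty)=2
  7: ids {1, 5, 6, 9, 10} → MIN(m.qty)=3
  9: ids {2, 4, 8} → MIN(m.qty)=8

Ivy | 7 ; Tara | 2 ; Gita | 3 ; Chen | 8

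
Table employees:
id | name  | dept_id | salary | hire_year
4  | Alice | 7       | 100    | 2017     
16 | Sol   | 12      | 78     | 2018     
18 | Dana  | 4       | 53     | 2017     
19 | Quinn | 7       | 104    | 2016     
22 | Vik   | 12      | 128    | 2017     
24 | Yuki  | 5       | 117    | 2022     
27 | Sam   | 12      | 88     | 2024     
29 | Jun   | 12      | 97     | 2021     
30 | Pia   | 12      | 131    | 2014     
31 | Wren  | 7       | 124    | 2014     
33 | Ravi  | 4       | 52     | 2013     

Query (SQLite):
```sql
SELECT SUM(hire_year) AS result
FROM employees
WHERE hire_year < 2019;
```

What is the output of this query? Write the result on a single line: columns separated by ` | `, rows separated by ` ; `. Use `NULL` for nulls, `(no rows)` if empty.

16126

Rows where hire_year < 2019 → hire_year values: [2017, 2018, 2017, 2016, 2017, 2014, 2014, 2013].
SUM of non-NULL values = 16126.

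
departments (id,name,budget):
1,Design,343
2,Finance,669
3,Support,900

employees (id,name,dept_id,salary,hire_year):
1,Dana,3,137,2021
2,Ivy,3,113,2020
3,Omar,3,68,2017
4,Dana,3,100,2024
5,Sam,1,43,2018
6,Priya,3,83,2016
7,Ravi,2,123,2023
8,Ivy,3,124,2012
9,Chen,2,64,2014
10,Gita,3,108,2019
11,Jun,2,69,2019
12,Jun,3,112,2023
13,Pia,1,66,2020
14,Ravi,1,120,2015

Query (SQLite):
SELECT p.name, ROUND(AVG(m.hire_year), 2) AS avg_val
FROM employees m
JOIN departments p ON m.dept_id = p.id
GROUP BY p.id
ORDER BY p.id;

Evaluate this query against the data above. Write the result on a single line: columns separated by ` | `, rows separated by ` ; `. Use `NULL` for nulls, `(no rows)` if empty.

Design | 2017.67 ; Finance | 2018.67 ; Support | 2019

Join each employees row to its departments via dept_id.
Group joined rows by departments.id; compute ROUND(AVG(m.hire_year), 2) per group.
  1: ids {5, 13, 14} → ROUND(AVG(m.hire_year), 2)=2017.67
  2: ids {7, 9, 11} → ROUND(AVG(m.hire_year), 2)=2018.67
  3: ids {1, 2, 3, 4, 6, 8, 10, 12} → ROUND(AVG(m.hire_year), 2)=2019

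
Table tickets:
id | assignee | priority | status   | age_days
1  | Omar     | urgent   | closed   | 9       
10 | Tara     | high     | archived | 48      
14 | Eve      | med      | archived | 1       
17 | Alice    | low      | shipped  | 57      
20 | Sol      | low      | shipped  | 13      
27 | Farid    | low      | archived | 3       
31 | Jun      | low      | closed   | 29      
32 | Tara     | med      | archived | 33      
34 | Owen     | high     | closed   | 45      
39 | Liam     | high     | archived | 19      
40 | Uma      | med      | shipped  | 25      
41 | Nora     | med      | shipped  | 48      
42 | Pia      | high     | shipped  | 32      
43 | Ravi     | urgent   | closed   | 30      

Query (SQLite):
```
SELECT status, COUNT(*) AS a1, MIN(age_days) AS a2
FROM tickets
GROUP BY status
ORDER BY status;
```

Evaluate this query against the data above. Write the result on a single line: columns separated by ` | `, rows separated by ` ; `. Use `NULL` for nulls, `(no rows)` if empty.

archived | 5 | 1 ; closed | 4 | 9 ; shipped | 5 | 13

Group tickets by status.
Per group compute: COUNT(*), MIN(age_days).
  archived: ids {10, 14, 27, 32, 39} → COUNT(*)=5, MIN(age_days)=1
  closed: ids {1, 31, 34, 43} → COUNT(*)=4, MIN(age_days)=9
  shipped: ids {17, 20, 40, 41, 42} → COUNT(*)=5, MIN(age_days)=13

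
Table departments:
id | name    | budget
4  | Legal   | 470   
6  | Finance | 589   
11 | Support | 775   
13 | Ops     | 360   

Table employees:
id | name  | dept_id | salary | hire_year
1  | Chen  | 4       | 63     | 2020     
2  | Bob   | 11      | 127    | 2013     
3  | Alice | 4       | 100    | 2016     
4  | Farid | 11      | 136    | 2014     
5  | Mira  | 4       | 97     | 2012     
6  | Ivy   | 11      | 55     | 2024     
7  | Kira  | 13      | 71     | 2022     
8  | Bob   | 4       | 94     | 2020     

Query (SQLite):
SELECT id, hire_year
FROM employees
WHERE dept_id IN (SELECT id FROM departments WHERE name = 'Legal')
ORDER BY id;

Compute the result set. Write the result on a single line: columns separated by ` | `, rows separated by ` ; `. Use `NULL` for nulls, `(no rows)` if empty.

Inner query: departments.id where name = 'Legal'.
Outer: keep employees rows whose dept_id is in that set.
Inner query → {4}

1 | 2020 ; 3 | 2016 ; 5 | 2012 ; 8 | 2020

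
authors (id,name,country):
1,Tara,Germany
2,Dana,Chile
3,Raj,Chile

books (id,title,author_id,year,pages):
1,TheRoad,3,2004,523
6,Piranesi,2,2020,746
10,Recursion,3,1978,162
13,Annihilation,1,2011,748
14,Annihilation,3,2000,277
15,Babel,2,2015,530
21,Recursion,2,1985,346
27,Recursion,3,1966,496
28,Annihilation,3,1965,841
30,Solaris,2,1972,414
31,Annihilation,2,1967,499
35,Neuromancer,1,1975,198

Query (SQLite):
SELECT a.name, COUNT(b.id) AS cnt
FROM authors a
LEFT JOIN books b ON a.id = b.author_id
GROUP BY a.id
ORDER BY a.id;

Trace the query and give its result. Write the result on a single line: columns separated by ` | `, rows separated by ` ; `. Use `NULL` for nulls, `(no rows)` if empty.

Tara | 2 ; Dana | 5 ; Raj | 5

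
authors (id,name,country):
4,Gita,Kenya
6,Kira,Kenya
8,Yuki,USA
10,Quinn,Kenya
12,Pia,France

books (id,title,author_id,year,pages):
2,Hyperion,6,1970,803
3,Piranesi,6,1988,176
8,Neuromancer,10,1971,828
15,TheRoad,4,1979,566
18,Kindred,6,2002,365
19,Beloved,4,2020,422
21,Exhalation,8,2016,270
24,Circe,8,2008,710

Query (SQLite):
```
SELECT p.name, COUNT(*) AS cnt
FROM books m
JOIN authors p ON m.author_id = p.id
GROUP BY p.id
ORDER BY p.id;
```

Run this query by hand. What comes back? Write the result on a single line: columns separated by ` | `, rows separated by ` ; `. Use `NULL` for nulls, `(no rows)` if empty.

Join each books row to its authors via author_id.
Group joined rows by authors.id; compute COUNT(*) per group.
  4: ids {15, 19} → COUNT(*)=2
  6: ids {2, 3, 18} → COUNT(*)=3
  8: ids {21, 24} → COUNT(*)=2
  10: ids {8} → COUNT(*)=1

Gita | 2 ; Kira | 3 ; Yuki | 2 ; Quinn | 1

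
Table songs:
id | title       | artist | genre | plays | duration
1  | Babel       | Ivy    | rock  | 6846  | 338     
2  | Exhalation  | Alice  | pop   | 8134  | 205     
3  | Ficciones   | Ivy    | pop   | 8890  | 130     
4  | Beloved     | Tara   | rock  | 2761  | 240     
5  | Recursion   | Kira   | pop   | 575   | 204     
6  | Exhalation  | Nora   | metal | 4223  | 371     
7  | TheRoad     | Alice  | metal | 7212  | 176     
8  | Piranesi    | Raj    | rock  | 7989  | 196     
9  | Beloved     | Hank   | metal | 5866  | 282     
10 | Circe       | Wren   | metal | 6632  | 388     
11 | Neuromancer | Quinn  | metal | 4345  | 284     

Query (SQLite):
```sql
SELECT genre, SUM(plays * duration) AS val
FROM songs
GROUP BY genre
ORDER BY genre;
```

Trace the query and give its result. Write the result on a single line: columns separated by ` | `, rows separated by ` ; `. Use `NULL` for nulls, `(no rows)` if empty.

metal | 8297453 ; pop | 2940470 ; rock | 4542432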